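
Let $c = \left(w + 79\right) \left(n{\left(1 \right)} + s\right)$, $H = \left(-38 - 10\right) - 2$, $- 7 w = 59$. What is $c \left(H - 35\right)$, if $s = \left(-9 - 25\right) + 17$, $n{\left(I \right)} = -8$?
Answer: $\frac{1049750}{7} \approx 1.4996 \cdot 10^{5}$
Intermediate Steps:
$w = - \frac{59}{7}$ ($w = \left(- \frac{1}{7}\right) 59 = - \frac{59}{7} \approx -8.4286$)
$s = -17$ ($s = -34 + 17 = -17$)
$H = -50$ ($H = -48 - 2 = -50$)
$c = - \frac{12350}{7}$ ($c = \left(- \frac{59}{7} + 79\right) \left(-8 - 17\right) = \frac{494}{7} \left(-25\right) = - \frac{12350}{7} \approx -1764.3$)
$c \left(H - 35\right) = - \frac{12350 \left(-50 - 35\right)}{7} = \left(- \frac{12350}{7}\right) \left(-85\right) = \frac{1049750}{7}$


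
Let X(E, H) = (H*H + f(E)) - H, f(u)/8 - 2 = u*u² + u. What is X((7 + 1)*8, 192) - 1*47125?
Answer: 2087227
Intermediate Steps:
f(u) = 16 + 8*u + 8*u³ (f(u) = 16 + 8*(u*u² + u) = 16 + 8*(u³ + u) = 16 + 8*(u + u³) = 16 + (8*u + 8*u³) = 16 + 8*u + 8*u³)
X(E, H) = 16 + H² - H + 8*E + 8*E³ (X(E, H) = (H*H + (16 + 8*E + 8*E³)) - H = (H² + (16 + 8*E + 8*E³)) - H = (16 + H² + 8*E + 8*E³) - H = 16 + H² - H + 8*E + 8*E³)
X((7 + 1)*8, 192) - 1*47125 = (16 + 192² - 1*192 + 8*((7 + 1)*8) + 8*((7 + 1)*8)³) - 1*47125 = (16 + 36864 - 192 + 8*(8*8) + 8*(8*8)³) - 47125 = (16 + 36864 - 192 + 8*64 + 8*64³) - 47125 = (16 + 36864 - 192 + 512 + 8*262144) - 47125 = (16 + 36864 - 192 + 512 + 2097152) - 47125 = 2134352 - 47125 = 2087227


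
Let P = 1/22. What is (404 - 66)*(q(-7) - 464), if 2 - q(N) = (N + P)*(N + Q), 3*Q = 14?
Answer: -1778049/11 ≈ -1.6164e+5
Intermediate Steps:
P = 1/22 ≈ 0.045455
Q = 14/3 (Q = (1/3)*14 = 14/3 ≈ 4.6667)
q(N) = 2 - (1/22 + N)*(14/3 + N) (q(N) = 2 - (N + 1/22)*(N + 14/3) = 2 - (1/22 + N)*(14/3 + N))
(404 - 66)*(q(-7) - 464) = (404 - 66)*((59/33 - 1*(-7)**2 - 311/66*(-7)) - 464) = 338*((59/33 - 1*49 + 2177/66) - 464) = 338*((59/33 - 49 + 2177/66) - 464) = 338*(-313/22 - 464) = 338*(-10521/22) = -1778049/11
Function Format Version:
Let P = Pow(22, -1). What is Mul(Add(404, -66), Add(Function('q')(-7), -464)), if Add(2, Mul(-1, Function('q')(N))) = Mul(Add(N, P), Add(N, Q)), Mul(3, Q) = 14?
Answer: Rational(-1778049, 11) ≈ -1.6164e+5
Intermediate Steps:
P = Rational(1, 22) ≈ 0.045455
Q = Rational(14, 3) (Q = Mul(Rational(1, 3), 14) = Rational(14, 3) ≈ 4.6667)
Function('q')(N) = Add(2, Mul(-1, Add(Rational(1, 22), N), Add(Rational(14, 3), N))) (Function('q')(N) = Add(2, Mul(-1, Mul(Add(N, Rational(1, 22)), Add(N, Rational(14, 3))))) = Add(2, Mul(-1, Mul(Add(Rational(1, 22), N), Add(Rational(14, 3), N)))) = Add(2, Mul(-1, Add(Rational(1, 22), N), Add(Rational(14, 3), N))))
Mul(Add(404, -66), Add(Function('q')(-7), -464)) = Mul(Add(404, -66), Add(Add(Rational(59, 33), Mul(-1, Pow(-7, 2)), Mul(Rational(-311, 66), -7)), -464)) = Mul(338, Add(Add(Rational(59, 33), Mul(-1, 49), Rational(2177, 66)), -464)) = Mul(338, Add(Add(Rational(59, 33), -49, Rational(2177, 66)), -464)) = Mul(338, Add(Rational(-313, 22), -464)) = Mul(338, Rational(-10521, 22)) = Rational(-1778049, 11)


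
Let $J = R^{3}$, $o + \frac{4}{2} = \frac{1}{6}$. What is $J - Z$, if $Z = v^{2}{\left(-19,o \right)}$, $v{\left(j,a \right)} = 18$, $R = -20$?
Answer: $-8324$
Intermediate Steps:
$o = - \frac{11}{6}$ ($o = -2 + \frac{1}{6} = - \frac{11}{6} \approx -1.8333$)
$J = -8000$ ($J = \left(-20\right)^{3} = -8000$)
$Z = 324$ ($Z = 18^{2} = 324$)
$J - Z = -8000 - 324 = -8324$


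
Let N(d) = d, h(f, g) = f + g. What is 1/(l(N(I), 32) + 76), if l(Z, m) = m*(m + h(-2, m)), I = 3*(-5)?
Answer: 1/2060 ≈ 0.00048544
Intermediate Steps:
I = -15
l(Z, m) = m*(-2 + 2*m) (l(Z, m) = m*(m + (-2 + m)) = m*(-2 + 2*m))
1/(l(N(I), 32) + 76) = 1/(2*32*(-1 + 32) + 76) = 1/(2*32*31 + 76) = 1/(1984 + 76) = 1/2060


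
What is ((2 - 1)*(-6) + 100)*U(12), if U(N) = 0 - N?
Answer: -1128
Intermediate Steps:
U(N) = -N
((2 - 1)*(-6) + 100)*U(12) = ((2 - 1)*(-6) + 100)*(-1*12) = (1*(-6) + 100)*(-12) = (-6 + 100)*(-12) = 94*(-12) = -1128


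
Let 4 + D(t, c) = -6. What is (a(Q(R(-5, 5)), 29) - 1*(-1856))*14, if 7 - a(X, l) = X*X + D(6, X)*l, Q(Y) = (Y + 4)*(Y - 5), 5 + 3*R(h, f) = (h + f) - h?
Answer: 24542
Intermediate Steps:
D(t, c) = -10 (D(t, c) = -4 - 6 = -10)
R(h, f) = -5/3 + f/3 (R(h, f) = -5/3 + ((h + f) - h)/3 = -5/3 + ((f + h) - h)/3 = -5/3 + f/3)
Q(Y) = (-5 + Y)*(4 + Y) (Q(Y) = (4 + Y)*(-5 + Y) = (-5 + Y)*(4 + Y))
a(X, l) = 7 - X**2 + 10*l (a(X, l) = 7 - (X*X - 10*l) = 7 - (X**2 - 10*l) = 7 + (-X**2 + 10*l) = 7 - X**2 + 10*l)
(a(Q(R(-5, 5)), 29) - 1*(-1856))*14 = ((7 - (-20 + (-5/3 + (1/3)*5)**2 - (-5/3 + (1/3)*5))**2 + 10*29) - 1*(-1856))*14 = ((7 - (-20 + (-5/3 + 5/3)**2 - (-5/3 + 5/3))**2 + 290) + 1856)*14 = ((7 - (-20 + 0**2 - 1*0)**2 + 290) + 1856)*14 = ((7 - (-20 + 0 + 0)**2 + 290) + 1856)*14 = ((7 - 1*(-20)**2 + 290) + 1856)*14 = ((7 - 1*400 + 290) + 1856)*14 = ((7 - 400 + 290) + 1856)*14 = (-103 + 1856)*14 = 1753*14 = 24542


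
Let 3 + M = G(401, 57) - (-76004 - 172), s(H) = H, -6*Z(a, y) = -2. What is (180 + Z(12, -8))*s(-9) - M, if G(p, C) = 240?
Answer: -78036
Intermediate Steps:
Z(a, y) = ⅓ (Z(a, y) = -⅙*(-2) = ⅓)
M = 76413 (M = -3 + (240 - (-76004 - 172)) = -3 + (240 - 1*(-76176)) = -3 + (240 + 76176) = -3 + 76416 = 76413)
(180 + Z(12, -8))*s(-9) - M = (180 + ⅓)*(-9) - 1*76413 = (541/3)*(-9) - 76413 = -1623 - 76413 = -78036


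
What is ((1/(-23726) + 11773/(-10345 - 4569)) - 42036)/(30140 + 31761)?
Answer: -3718674903354/5475910465291 ≈ -0.67910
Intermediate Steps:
((1/(-23726) + 11773/(-10345 - 4569)) - 42036)/(30140 + 31761) = ((1*(-1/23726) + 11773/(-14914)) - 42036)/61901 = ((-1/23726 + 11773*(-1/14914)) - 42036)*(1/61901) = ((-1/23726 - 11773/14914) - 42036)*(1/61901) = (-69835278/88462391 - 42036)*(1/61901) = -3718674903354/88462391*1/61901 = -3718674903354/5475910465291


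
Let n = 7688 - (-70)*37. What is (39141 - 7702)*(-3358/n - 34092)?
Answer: -5508127482013/5139 ≈ -1.0718e+9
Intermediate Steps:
n = 10278 (n = 7688 - 1*(-2590) = 7688 + 2590 = 10278)
(39141 - 7702)*(-3358/n - 34092) = (39141 - 7702)*(-3358/10278 - 34092) = 31439*(-3358*1/10278 - 34092) = 31439*(-1679/5139 - 34092) = 31439*(-175200467/5139) = -5508127482013/5139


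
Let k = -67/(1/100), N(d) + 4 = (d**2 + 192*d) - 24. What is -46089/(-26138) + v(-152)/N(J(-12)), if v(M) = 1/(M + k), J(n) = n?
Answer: 345487212901/195932748144 ≈ 1.7633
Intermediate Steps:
N(d) = -28 + d**2 + 192*d (N(d) = -4 + ((d**2 + 192*d) - 24) = -4 + (-24 + d**2 + 192*d) = -28 + d**2 + 192*d)
k = -6700 (k = -67/1/100 = -67*100 = -6700)
v(M) = 1/(-6700 + M) (v(M) = 1/(M - 6700) = 1/(-6700 + M))
-46089/(-26138) + v(-152)/N(J(-12)) = -46089/(-26138) + 1/((-6700 - 152)*(-28 + (-12)**2 + 192*(-12))) = -46089*(-1/26138) + 1/((-6852)*(-28 + 144 - 2304)) = 46089/26138 - 1/6852/(-2188) = 46089/26138 - 1/6852*(-1/2188) = 46089/26138 + 1/14992176 = 345487212901/195932748144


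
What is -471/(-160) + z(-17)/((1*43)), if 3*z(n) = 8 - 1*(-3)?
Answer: 62519/20640 ≈ 3.0290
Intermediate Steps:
z(n) = 11/3 (z(n) = (8 - 1*(-3))/3 = (8 + 3)/3 = (⅓)*11 = 11/3)
-471/(-160) + z(-17)/((1*43)) = -471/(-160) + 11/(3*((1*43))) = -471*(-1/160) + (11/3)/43 = 471/160 + (11/3)*(1/43) = 471/160 + 11/129 = 62519/20640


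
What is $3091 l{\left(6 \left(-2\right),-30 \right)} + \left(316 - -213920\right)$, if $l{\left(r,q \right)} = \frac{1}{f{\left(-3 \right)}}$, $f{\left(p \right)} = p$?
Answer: $\frac{639617}{3} \approx 2.1321 \cdot 10^{5}$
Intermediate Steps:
$l{\left(r,q \right)} = - \frac{1}{3}$ ($l{\left(r,q \right)} = \frac{1}{-3} = - \frac{1}{3}$)
$3091 l{\left(6 \left(-2\right),-30 \right)} + \left(316 - -213920\right) = 3091 \left(- \frac{1}{3}\right) + \left(316 - -213920\right) = - \frac{3091}{3} + \left(316 + 213920\right) = - \frac{3091}{3} + 214236 = \frac{639617}{3}$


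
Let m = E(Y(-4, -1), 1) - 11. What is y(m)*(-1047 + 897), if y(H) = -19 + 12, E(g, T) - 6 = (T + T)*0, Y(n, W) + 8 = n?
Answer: 1050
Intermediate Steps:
Y(n, W) = -8 + n
E(g, T) = 6 (E(g, T) = 6 + (T + T)*0 = 6 + (2*T)*0 = 6 + 0 = 6)
m = -5 (m = 6 - 11 = -5)
y(H) = -7
y(m)*(-1047 + 897) = -7*(-1047 + 897) = -7*(-150) = 1050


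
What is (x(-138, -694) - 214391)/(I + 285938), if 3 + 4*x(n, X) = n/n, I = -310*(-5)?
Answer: -428783/574976 ≈ -0.74574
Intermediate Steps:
I = 1550
x(n, X) = -½ (x(n, X) = -¾ + (n/n)/4 = -¾ + (¼)*1 = -¾ + ¼ = -½)
(x(-138, -694) - 214391)/(I + 285938) = (-½ - 214391)/(1550 + 285938) = -428783/2/287488 = -428783/2*1/287488 = -428783/574976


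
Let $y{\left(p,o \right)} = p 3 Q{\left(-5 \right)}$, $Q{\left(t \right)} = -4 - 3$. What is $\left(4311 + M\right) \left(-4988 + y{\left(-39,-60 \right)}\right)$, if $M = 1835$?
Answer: $-25622674$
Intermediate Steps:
$Q{\left(t \right)} = -7$ ($Q{\left(t \right)} = -4 - 3 = -7$)
$y{\left(p,o \right)} = - 21 p$ ($y{\left(p,o \right)} = p 3 \left(-7\right) = 3 p \left(-7\right) = - 21 p$)
$\left(4311 + M\right) \left(-4988 + y{\left(-39,-60 \right)}\right) = \left(4311 + 1835\right) \left(-4988 - -819\right) = 6146 \left(-4988 + 819\right) = 6146 \left(-4169\right) = -25622674$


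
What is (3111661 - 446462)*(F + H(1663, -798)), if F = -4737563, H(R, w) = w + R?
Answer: -12624242772902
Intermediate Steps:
H(R, w) = R + w
(3111661 - 446462)*(F + H(1663, -798)) = (3111661 - 446462)*(-4737563 + (1663 - 798)) = 2665199*(-4737563 + 865) = 2665199*(-4736698) = -12624242772902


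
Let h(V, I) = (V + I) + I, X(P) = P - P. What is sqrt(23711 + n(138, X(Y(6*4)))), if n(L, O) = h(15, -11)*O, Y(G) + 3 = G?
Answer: sqrt(23711) ≈ 153.98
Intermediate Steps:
Y(G) = -3 + G
X(P) = 0
h(V, I) = V + 2*I (h(V, I) = (I + V) + I = V + 2*I)
n(L, O) = -7*O (n(L, O) = (15 + 2*(-11))*O = (15 - 22)*O = -7*O)
sqrt(23711 + n(138, X(Y(6*4)))) = sqrt(23711 - 7*0) = sqrt(23711 + 0) = sqrt(23711)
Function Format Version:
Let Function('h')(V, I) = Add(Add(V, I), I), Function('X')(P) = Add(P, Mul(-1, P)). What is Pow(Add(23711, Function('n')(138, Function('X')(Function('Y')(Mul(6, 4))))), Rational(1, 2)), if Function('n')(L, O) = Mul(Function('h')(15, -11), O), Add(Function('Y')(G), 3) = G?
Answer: Pow(23711, Rational(1, 2)) ≈ 153.98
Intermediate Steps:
Function('Y')(G) = Add(-3, G)
Function('X')(P) = 0
Function('h')(V, I) = Add(V, Mul(2, I)) (Function('h')(V, I) = Add(Add(I, V), I) = Add(V, Mul(2, I)))
Function('n')(L, O) = Mul(-7, O) (Function('n')(L, O) = Mul(Add(15, Mul(2, -11)), O) = Mul(Add(15, -22), O) = Mul(-7, O))
Pow(Add(23711, Function('n')(138, Function('X')(Function('Y')(Mul(6, 4))))), Rational(1, 2)) = Pow(Add(23711, Mul(-7, 0)), Rational(1, 2)) = Pow(Add(23711, 0), Rational(1, 2)) = Pow(23711, Rational(1, 2))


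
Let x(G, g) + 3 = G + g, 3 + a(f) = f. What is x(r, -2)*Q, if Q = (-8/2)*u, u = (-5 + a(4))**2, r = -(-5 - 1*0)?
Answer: 0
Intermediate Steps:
a(f) = -3 + f
r = 5 (r = -(-5 + 0) = -1*(-5) = 5)
u = 16 (u = (-5 + (-3 + 4))**2 = (-5 + 1)**2 = (-4)**2 = 16)
Q = -64 (Q = -8/2*16 = -8*1/2*16 = -4*16 = -64)
x(G, g) = -3 + G + g (x(G, g) = -3 + (G + g) = -3 + G + g)
x(r, -2)*Q = (-3 + 5 - 2)*(-64) = 0*(-64) = 0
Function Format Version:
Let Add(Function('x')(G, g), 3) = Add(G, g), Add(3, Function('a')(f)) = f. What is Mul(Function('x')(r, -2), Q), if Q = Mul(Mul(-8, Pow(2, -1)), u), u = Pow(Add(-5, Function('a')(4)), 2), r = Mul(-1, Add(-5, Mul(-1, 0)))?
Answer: 0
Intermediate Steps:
Function('a')(f) = Add(-3, f)
r = 5 (r = Mul(-1, Add(-5, 0)) = Mul(-1, -5) = 5)
u = 16 (u = Pow(Add(-5, Add(-3, 4)), 2) = Pow(Add(-5, 1), 2) = Pow(-4, 2) = 16)
Q = -64 (Q = Mul(Mul(-8, Pow(2, -1)), 16) = Mul(Mul(-8, Rational(1, 2)), 16) = Mul(-4, 16) = -64)
Function('x')(G, g) = Add(-3, G, g) (Function('x')(G, g) = Add(-3, Add(G, g)) = Add(-3, G, g))
Mul(Function('x')(r, -2), Q) = Mul(Add(-3, 5, -2), -64) = Mul(0, -64) = 0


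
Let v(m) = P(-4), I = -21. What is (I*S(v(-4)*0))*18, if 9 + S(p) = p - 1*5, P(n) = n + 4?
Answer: 5292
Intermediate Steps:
P(n) = 4 + n
v(m) = 0 (v(m) = 4 - 4 = 0)
S(p) = -14 + p (S(p) = -9 + (p - 1*5) = -9 + (p - 5) = -9 + (-5 + p) = -14 + p)
(I*S(v(-4)*0))*18 = -21*(-14 + 0*0)*18 = -21*(-14 + 0)*18 = -21*(-14)*18 = 294*18 = 5292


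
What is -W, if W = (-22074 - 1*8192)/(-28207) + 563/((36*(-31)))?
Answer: -17896315/31479012 ≈ -0.56852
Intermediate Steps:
W = 17896315/31479012 (W = (-22074 - 8192)*(-1/28207) + 563/(-1116) = -30266*(-1/28207) + 563*(-1/1116) = 30266/28207 - 563/1116 = 17896315/31479012 ≈ 0.56852)
-W = -1*17896315/31479012 = -17896315/31479012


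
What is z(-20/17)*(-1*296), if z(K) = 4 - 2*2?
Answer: 0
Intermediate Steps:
z(K) = 0 (z(K) = 4 - 4 = 0)
z(-20/17)*(-1*296) = 0*(-1*296) = 0*(-296) = 0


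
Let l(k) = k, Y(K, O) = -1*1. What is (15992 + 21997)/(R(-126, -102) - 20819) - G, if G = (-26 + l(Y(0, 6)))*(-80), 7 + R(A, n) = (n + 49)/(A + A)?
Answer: -11345467068/5248099 ≈ -2161.8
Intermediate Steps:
Y(K, O) = -1
R(A, n) = -7 + (49 + n)/(2*A) (R(A, n) = -7 + (n + 49)/(A + A) = -7 + (49 + n)/((2*A)) = -7 + (49 + n)*(1/(2*A)) = -7 + (49 + n)/(2*A))
G = 2160 (G = (-26 - 1)*(-80) = -27*(-80) = 2160)
(15992 + 21997)/(R(-126, -102) - 20819) - G = (15992 + 21997)/((½)*(49 - 102 - 14*(-126))/(-126) - 20819) - 1*2160 = 37989/((½)*(-1/126)*(49 - 102 + 1764) - 20819) - 2160 = 37989/((½)*(-1/126)*1711 - 20819) - 2160 = 37989/(-1711/252 - 20819) - 2160 = 37989/(-5248099/252) - 2160 = 37989*(-252/5248099) - 2160 = -9573228/5248099 - 2160 = -11345467068/5248099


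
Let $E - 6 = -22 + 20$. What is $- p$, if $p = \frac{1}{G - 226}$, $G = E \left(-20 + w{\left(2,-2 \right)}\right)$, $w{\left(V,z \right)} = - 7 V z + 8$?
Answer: $\frac{1}{162} \approx 0.0061728$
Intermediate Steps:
$E = 4$ ($E = 6 + \left(-22 + 20\right) = 6 - 2 = 4$)
$w{\left(V,z \right)} = 8 - 7 V z$ ($w{\left(V,z \right)} = - 7 V z + 8 = 8 - 7 V z$)
$G = 64$ ($G = 4 \left(-20 - \left(-8 + 14 \left(-2\right)\right)\right) = 4 \left(-20 + \left(8 + 28\right)\right) = 4 \left(-20 + 36\right) = 4 \cdot 16 = 64$)
$p = - \frac{1}{162}$ ($p = \frac{1}{64 - 226} = \frac{1}{-162} = - \frac{1}{162} \approx -0.0061728$)
$- p = \left(-1\right) \left(- \frac{1}{162}\right) = \frac{1}{162}$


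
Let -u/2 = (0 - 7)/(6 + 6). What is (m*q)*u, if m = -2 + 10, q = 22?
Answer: 616/3 ≈ 205.33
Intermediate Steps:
m = 8
u = 7/6 (u = -2*(0 - 7)/(6 + 6) = -(-14)/12 = -2*(-7/12) = 7/6 ≈ 1.1667)
(m*q)*u = (8*22)*(7/6) = 176*(7/6) = 616/3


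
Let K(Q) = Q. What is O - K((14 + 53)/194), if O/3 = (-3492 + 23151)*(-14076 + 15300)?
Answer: 14004442445/194 ≈ 7.2188e+7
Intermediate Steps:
O = 72187848 (O = 3*((-3492 + 23151)*(-14076 + 15300)) = 3*(19659*1224) = 3*24062616 = 72187848)
O - K((14 + 53)/194) = 72187848 - (14 + 53)/194 = 72187848 - 67/194 = 14004442445/194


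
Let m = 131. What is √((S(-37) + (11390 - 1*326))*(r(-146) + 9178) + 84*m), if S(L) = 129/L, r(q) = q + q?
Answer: √134565481374/37 ≈ 9914.4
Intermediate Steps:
r(q) = 2*q
√((S(-37) + (11390 - 1*326))*(r(-146) + 9178) + 84*m) = √((129/(-37) + (11390 - 1*326))*(2*(-146) + 9178) + 84*131) = √((129*(-1/37) + (11390 - 326))*(-292 + 9178) + 11004) = √((-129/37 + 11064)*8886 + 11004) = √((409239/37)*8886 + 11004) = √(3636497754/37 + 11004) = √(3636904902/37) = √134565481374/37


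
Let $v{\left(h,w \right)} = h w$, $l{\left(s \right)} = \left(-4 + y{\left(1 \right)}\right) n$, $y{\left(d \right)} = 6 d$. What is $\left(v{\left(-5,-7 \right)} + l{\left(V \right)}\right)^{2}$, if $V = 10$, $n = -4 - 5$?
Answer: $289$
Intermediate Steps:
$n = -9$
$l{\left(s \right)} = -18$ ($l{\left(s \right)} = \left(-4 + 6 \cdot 1\right) \left(-9\right) = \left(-4 + 6\right) \left(-9\right) = 2 \left(-9\right) = -18$)
$\left(v{\left(-5,-7 \right)} + l{\left(V \right)}\right)^{2} = \left(\left(-5\right) \left(-7\right) - 18\right)^{2} = \left(35 - 18\right)^{2} = 17^{2} = 289$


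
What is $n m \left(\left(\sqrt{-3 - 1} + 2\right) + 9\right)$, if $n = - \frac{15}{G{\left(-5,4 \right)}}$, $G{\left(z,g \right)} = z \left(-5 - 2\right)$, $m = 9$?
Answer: $- \frac{297}{7} - \frac{54 i}{7} \approx -42.429 - 7.7143 i$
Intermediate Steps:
$G{\left(z,g \right)} = - 7 z$ ($G{\left(z,g \right)} = z \left(-7\right) = - 7 z$)
$n = - \frac{3}{7}$ ($n = - \frac{15}{\left(-7\right) \left(-5\right)} = - \frac{15}{35} = \left(-15\right) \frac{1}{35} = - \frac{3}{7} \approx -0.42857$)
$n m \left(\left(\sqrt{-3 - 1} + 2\right) + 9\right) = \left(- \frac{3}{7}\right) 9 \left(\left(\sqrt{-3 - 1} + 2\right) + 9\right) = - \frac{27 \left(\left(\sqrt{-4} + 2\right) + 9\right)}{7} = - \frac{27 \left(\left(2 i + 2\right) + 9\right)}{7} = - \frac{27 \left(\left(2 + 2 i\right) + 9\right)}{7} = - \frac{27 \left(11 + 2 i\right)}{7} = - \frac{297}{7} - \frac{54 i}{7}$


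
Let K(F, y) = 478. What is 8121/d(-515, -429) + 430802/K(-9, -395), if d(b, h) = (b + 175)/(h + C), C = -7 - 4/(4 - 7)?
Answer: 229222283/20315 ≈ 11283.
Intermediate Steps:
C = -17/3 (C = -7 - 4/(-3) = -7 - 4*(-1/3) = -7 + 4/3 = -17/3 ≈ -5.6667)
d(b, h) = (175 + b)/(-17/3 + h) (d(b, h) = (b + 175)/(h - 17/3) = (175 + b)/(-17/3 + h))
8121/d(-515, -429) + 430802/K(-9, -395) = 8121/((3*(175 - 515)/(-17 + 3*(-429)))) + 430802/478 = 8121/((3*(-340)/(-17 - 1287))) + 430802*(1/478) = 8121/((3*(-340)/(-1304))) + 215401/239 = 8121/((3*(-1/1304)*(-340))) + 215401/239 = 8121/(255/326) + 215401/239 = 8121*(326/255) + 215401/239 = 882482/85 + 215401/239 = 229222283/20315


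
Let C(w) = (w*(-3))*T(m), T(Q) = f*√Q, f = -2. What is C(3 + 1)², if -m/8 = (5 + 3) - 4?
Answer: -18432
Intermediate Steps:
m = -32 (m = -8*((5 + 3) - 4) = -8*(8 - 4) = -8*4 = -32)
T(Q) = -2*√Q
C(w) = 24*I*w*√2 (C(w) = (w*(-3))*(-8*I*√2) = (-3*w)*(-8*I*√2) = 24*I*w*√2)
C(3 + 1)² = (24*I*(3 + 1)*√2)² = (24*I*4*√2)² = (96*I*√2)² = -18432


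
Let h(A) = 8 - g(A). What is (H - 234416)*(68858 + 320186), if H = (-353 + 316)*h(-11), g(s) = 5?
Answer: -91241322188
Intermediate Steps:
h(A) = 3 (h(A) = 8 - 1*5 = 8 - 5 = 3)
H = -111 (H = (-353 + 316)*3 = -37*3 = -111)
(H - 234416)*(68858 + 320186) = (-111 - 234416)*(68858 + 320186) = -234527*389044 = -91241322188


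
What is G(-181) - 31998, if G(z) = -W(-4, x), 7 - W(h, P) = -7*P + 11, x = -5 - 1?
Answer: -31952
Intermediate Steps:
x = -6
W(h, P) = -4 + 7*P (W(h, P) = 7 - (-7*P + 11) = 7 - (11 - 7*P) = 7 + (-11 + 7*P) = -4 + 7*P)
G(z) = 46 (G(z) = -(-4 + 7*(-6)) = -(-4 - 42) = -1*(-46) = 46)
G(-181) - 31998 = 46 - 31998 = -31952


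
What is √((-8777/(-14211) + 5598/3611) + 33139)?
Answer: 4*√606051558513747371/17105307 ≈ 182.05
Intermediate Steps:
√((-8777/(-14211) + 5598/3611) + 33139) = √((-8777*(-1/14211) + 5598*(1/3611)) + 33139) = √((8777/14211 + 5598/3611) + 33139) = √(111246925/51315921 + 33139) = √(1700669552944/51315921) = 4*√606051558513747371/17105307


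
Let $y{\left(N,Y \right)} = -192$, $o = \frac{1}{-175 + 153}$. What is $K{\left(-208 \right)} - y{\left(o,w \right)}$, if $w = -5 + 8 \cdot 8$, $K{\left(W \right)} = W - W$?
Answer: $192$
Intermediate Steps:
$K{\left(W \right)} = 0$
$w = 59$ ($w = -5 + 64 = 59$)
$o = - \frac{1}{22}$ ($o = \frac{1}{-22} = - \frac{1}{22} \approx -0.045455$)
$K{\left(-208 \right)} - y{\left(o,w \right)} = 0 - -192 = 0 + 192 = 192$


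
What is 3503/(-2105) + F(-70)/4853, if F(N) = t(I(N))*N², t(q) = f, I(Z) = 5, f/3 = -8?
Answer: -264548059/10215565 ≈ -25.897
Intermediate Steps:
f = -24 (f = 3*(-8) = -24)
t(q) = -24
F(N) = -24*N²
3503/(-2105) + F(-70)/4853 = 3503/(-2105) - 24*(-70)²/4853 = 3503*(-1/2105) - 24*4900*(1/4853) = -3503/2105 - 117600*1/4853 = -3503/2105 - 117600/4853 = -264548059/10215565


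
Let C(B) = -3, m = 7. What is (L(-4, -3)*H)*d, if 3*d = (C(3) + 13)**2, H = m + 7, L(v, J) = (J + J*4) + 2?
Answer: -18200/3 ≈ -6066.7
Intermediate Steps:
L(v, J) = 2 + 5*J (L(v, J) = (J + 4*J) + 2 = 5*J + 2 = 2 + 5*J)
H = 14 (H = 7 + 7 = 14)
d = 100/3 (d = (-3 + 13)**2/3 = (1/3)*10**2 = (1/3)*100 = 100/3 ≈ 33.333)
(L(-4, -3)*H)*d = ((2 + 5*(-3))*14)*(100/3) = ((2 - 15)*14)*(100/3) = -13*14*(100/3) = -182*100/3 = -18200/3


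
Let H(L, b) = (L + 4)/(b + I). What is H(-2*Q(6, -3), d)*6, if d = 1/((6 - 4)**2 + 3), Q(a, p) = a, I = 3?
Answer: -168/11 ≈ -15.273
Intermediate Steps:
d = 1/7 (d = 1/(2**2 + 3) = 1/(4 + 3) = 1/7 ≈ 0.14286)
H(L, b) = (4 + L)/(3 + b) (H(L, b) = (L + 4)/(b + 3) = (4 + L)/(3 + b))
H(-2*Q(6, -3), d)*6 = ((4 - 2*6)/(3 + 1/7))*6 = ((4 - 12)/(22/7))*6 = ((7/22)*(-8))*6 = -28/11*6 = -168/11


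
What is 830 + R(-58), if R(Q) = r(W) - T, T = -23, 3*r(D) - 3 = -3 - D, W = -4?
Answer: 2563/3 ≈ 854.33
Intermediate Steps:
r(D) = -D/3 (r(D) = 1 + (-3 - D)/3 = 1 + (-1 - D/3) = -D/3)
R(Q) = 73/3 (R(Q) = -⅓*(-4) - 1*(-23) = 4/3 + 23 = 73/3)
830 + R(-58) = 830 + 73/3 = 2563/3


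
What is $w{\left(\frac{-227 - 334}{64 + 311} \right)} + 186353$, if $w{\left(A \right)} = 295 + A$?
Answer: $\frac{23330813}{125} \approx 1.8665 \cdot 10^{5}$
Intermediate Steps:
$w{\left(\frac{-227 - 334}{64 + 311} \right)} + 186353 = \left(295 + \frac{-227 - 334}{64 + 311}\right) + 186353 = \left(295 - \frac{561}{375}\right) + 186353 = \left(295 - \frac{187}{125}\right) + 186353 = \frac{36688}{125} + 186353 = \frac{23330813}{125}$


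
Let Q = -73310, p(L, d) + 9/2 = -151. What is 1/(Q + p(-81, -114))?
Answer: -2/146931 ≈ -1.3612e-5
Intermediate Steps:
p(L, d) = -311/2 (p(L, d) = -9/2 - 151 = -311/2)
1/(Q + p(-81, -114)) = 1/(-73310 - 311/2) = 1/(-146931/2) = -2/146931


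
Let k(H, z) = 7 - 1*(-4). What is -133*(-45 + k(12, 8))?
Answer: 4522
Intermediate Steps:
k(H, z) = 11 (k(H, z) = 7 + 4 = 11)
-133*(-45 + k(12, 8)) = -133*(-45 + 11) = -133*(-34) = 4522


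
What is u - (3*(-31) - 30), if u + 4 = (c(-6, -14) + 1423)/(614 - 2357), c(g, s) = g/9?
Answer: 617984/5229 ≈ 118.18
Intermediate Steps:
c(g, s) = g/9 (c(g, s) = g*(⅑) = g/9)
u = -25183/5229 (u = -4 + ((⅑)*(-6) + 1423)/(614 - 2357) = -4 + (-⅔ + 1423)/(-1743) = -4 + (4267/3)*(-1/1743) = -4 - 4267/5229 = -25183/5229 ≈ -4.8160)
u - (3*(-31) - 30) = -25183/5229 - (3*(-31) - 30) = -25183/5229 - (-93 - 30) = -25183/5229 - 1*(-123) = -25183/5229 + 123 = 617984/5229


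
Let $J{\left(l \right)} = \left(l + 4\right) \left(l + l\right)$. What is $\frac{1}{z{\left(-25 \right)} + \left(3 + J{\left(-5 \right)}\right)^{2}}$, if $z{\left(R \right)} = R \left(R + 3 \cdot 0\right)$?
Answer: $\frac{1}{794} \approx 0.0012594$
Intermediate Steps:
$J{\left(l \right)} = 2 l \left(4 + l\right)$ ($J{\left(l \right)} = \left(4 + l\right) 2 l = 2 l \left(4 + l\right)$)
$z{\left(R \right)} = R^{2}$ ($z{\left(R \right)} = R \left(R + 0\right) = R R = R^{2}$)
$\frac{1}{z{\left(-25 \right)} + \left(3 + J{\left(-5 \right)}\right)^{2}} = \frac{1}{\left(-25\right)^{2} + \left(3 + 2 \left(-5\right) \left(4 - 5\right)\right)^{2}} = \frac{1}{625 + \left(3 + 2 \left(-5\right) \left(-1\right)\right)^{2}} = \frac{1}{625 + \left(3 + 10\right)^{2}} = \frac{1}{625 + 13^{2}} = \frac{1}{625 + 169} = \frac{1}{794}$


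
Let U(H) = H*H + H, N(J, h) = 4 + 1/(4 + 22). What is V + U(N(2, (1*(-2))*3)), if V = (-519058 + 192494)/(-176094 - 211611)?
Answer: 5553639539/262088580 ≈ 21.190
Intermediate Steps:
N(J, h) = 105/26 (N(J, h) = 4 + 1/26 = 105/26)
U(H) = H + H² (U(H) = H² + H = H + H²)
V = 326564/387705 (V = -326564/(-387705) = -326564*(-1/387705) = 326564/387705 ≈ 0.84230)
V + U(N(2, (1*(-2))*3)) = 326564/387705 + 105*(1 + 105/26)/26 = 326564/387705 + (105/26)*(131/26) = 326564/387705 + 13755/676 = 5553639539/262088580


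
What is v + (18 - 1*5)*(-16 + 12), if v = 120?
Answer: 68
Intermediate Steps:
v + (18 - 1*5)*(-16 + 12) = 120 + (18 - 1*5)*(-16 + 12) = 120 + (18 - 5)*(-4) = 120 + 13*(-4) = 120 - 52 = 68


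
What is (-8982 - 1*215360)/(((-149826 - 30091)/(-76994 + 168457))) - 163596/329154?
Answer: 1125646495492292/9870066703 ≈ 1.1405e+5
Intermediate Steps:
(-8982 - 1*215360)/(((-149826 - 30091)/(-76994 + 168457))) - 163596/329154 = (-8982 - 215360)/((-179917/91463)) - 163596*1/329154 = -224342/((-179917*1/91463)) - 27266/54859 = -224342/(-179917/91463) - 27266/54859 = -224342*(-91463/179917) - 27266/54859 = 20518992346/179917 - 27266/54859 = 1125646495492292/9870066703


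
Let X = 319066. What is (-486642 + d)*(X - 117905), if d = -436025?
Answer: -185604616387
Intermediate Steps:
(-486642 + d)*(X - 117905) = (-486642 - 436025)*(319066 - 117905) = -922667*201161 = -185604616387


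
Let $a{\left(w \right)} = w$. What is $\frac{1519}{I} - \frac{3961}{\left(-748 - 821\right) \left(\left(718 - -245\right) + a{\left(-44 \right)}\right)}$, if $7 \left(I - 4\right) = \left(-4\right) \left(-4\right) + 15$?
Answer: $\frac{15332073362}{85072749} \approx 180.22$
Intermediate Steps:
$I = \frac{59}{7}$ ($I = 4 + \frac{\left(-4\right) \left(-4\right) + 15}{7} = 4 + \frac{16 + 15}{7} = 4 + \frac{1}{7} \cdot 31 = 4 + \frac{31}{7} = \frac{59}{7} \approx 8.4286$)
$\frac{1519}{I} - \frac{3961}{\left(-748 - 821\right) \left(\left(718 - -245\right) + a{\left(-44 \right)}\right)} = \frac{1519}{\frac{59}{7}} - \frac{3961}{\left(-748 - 821\right) \left(\left(718 - -245\right) - 44\right)} = 1519 \cdot \frac{7}{59} - \frac{3961}{\left(-1569\right) \left(\left(718 + 245\right) - 44\right)} = \frac{10633}{59} - \frac{3961}{\left(-1569\right) \left(963 - 44\right)} = \frac{10633}{59} - \frac{3961}{\left(-1569\right) 919} = \frac{10633}{59} - \frac{3961}{-1441911} = \frac{10633}{59} - - \frac{3961}{1441911} = \frac{10633}{59} + \frac{3961}{1441911} = \frac{15332073362}{85072749}$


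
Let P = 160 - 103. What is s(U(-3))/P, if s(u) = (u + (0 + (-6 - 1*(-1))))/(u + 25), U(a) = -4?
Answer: -1/133 ≈ -0.0075188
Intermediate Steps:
P = 57
s(u) = (-5 + u)/(25 + u) (s(u) = (u + (0 + (-6 + 1)))/(25 + u) = (u + (0 - 5))/(25 + u) = (u - 5)/(25 + u) = (-5 + u)/(25 + u))
s(U(-3))/P = ((-5 - 4)/(25 - 4))/57 = (-9/21)*(1/57) = ((1/21)*(-9))*(1/57) = -3/7*1/57 = -1/133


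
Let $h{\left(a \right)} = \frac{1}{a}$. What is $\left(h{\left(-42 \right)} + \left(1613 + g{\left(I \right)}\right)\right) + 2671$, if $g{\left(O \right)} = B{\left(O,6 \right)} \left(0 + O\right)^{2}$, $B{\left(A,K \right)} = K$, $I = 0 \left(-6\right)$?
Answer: $\frac{179927}{42} \approx 4284.0$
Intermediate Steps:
$I = 0$
$g{\left(O \right)} = 6 O^{2}$ ($g{\left(O \right)} = 6 \left(0 + O\right)^{2} = 6 O^{2}$)
$\left(h{\left(-42 \right)} + \left(1613 + g{\left(I \right)}\right)\right) + 2671 = \left(\frac{1}{-42} + \left(1613 + 6 \cdot 0^{2}\right)\right) + 2671 = \left(- \frac{1}{42} + \left(1613 + 6 \cdot 0\right)\right) + 2671 = \left(- \frac{1}{42} + \left(1613 + 0\right)\right) + 2671 = \left(- \frac{1}{42} + 1613\right) + 2671 = \frac{67745}{42} + 2671 = \frac{179927}{42}$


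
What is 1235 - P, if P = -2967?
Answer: 4202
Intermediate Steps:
1235 - P = 1235 - 1*(-2967) = 1235 + 2967 = 4202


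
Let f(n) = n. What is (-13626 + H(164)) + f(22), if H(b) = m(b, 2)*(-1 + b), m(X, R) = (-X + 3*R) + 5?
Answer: -38543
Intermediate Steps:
m(X, R) = 5 - X + 3*R
H(b) = (-1 + b)*(11 - b) (H(b) = (5 - b + 3*2)*(-1 + b) = (5 - b + 6)*(-1 + b) = (11 - b)*(-1 + b) = (-1 + b)*(11 - b))
(-13626 + H(164)) + f(22) = (-13626 - (-1 + 164)*(-11 + 164)) + 22 = (-13626 - 1*163*153) + 22 = (-13626 - 24939) + 22 = -38565 + 22 = -38543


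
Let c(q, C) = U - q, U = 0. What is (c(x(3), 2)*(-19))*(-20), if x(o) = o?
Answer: -1140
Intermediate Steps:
c(q, C) = -q (c(q, C) = 0 - q = -q)
(c(x(3), 2)*(-19))*(-20) = (-1*3*(-19))*(-20) = -3*(-19)*(-20) = 57*(-20) = -1140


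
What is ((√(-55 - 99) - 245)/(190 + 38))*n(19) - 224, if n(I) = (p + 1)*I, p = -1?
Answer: -224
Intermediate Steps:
n(I) = 0 (n(I) = (-1 + 1)*I = 0*I = 0)
((√(-55 - 99) - 245)/(190 + 38))*n(19) - 224 = ((√(-55 - 99) - 245)/(190 + 38))*0 - 224 = ((√(-154) - 245)/228)*0 - 224 = ((I*√154 - 245)*(1/228))*0 - 224 = ((-245 + I*√154)*(1/228))*0 - 224 = (-245/228 + I*√154/228)*0 - 224 = 0 - 224 = -224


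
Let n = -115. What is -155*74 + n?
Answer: -11585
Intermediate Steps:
-155*74 + n = -155*74 - 115 = -11470 - 115 = -11585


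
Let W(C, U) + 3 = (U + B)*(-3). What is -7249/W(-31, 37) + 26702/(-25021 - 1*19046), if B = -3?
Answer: 35181997/514115 ≈ 68.432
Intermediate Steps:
W(C, U) = 6 - 3*U (W(C, U) = -3 + (U - 3)*(-3) = -3 + (-3 + U)*(-3) = -3 + (9 - 3*U) = 6 - 3*U)
-7249/W(-31, 37) + 26702/(-25021 - 1*19046) = -7249/(6 - 3*37) + 26702/(-25021 - 1*19046) = -7249/(6 - 111) + 26702/(-25021 - 19046) = -7249/(-105) + 26702/(-44067) = -7249*(-1/105) + 26702*(-1/44067) = 7249/105 - 26702/44067 = 35181997/514115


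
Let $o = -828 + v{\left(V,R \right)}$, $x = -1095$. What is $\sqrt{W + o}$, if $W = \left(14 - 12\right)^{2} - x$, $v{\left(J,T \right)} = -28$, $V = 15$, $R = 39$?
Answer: $9 \sqrt{3} \approx 15.588$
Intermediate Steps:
$W = 1099$ ($W = \left(14 - 12\right)^{2} - -1095 = 2^{2} + 1095 = 4 + 1095 = 1099$)
$o = -856$ ($o = -828 - 28 = -856$)
$\sqrt{W + o} = \sqrt{1099 - 856} = \sqrt{243} = 9 \sqrt{3}$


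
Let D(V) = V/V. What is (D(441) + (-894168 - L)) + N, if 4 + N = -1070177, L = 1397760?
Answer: -3362108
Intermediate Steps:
N = -1070181 (N = -4 - 1070177 = -1070181)
D(V) = 1
(D(441) + (-894168 - L)) + N = (1 + (-894168 - 1*1397760)) - 1070181 = (1 + (-894168 - 1397760)) - 1070181 = (1 - 2291928) - 1070181 = -2291927 - 1070181 = -3362108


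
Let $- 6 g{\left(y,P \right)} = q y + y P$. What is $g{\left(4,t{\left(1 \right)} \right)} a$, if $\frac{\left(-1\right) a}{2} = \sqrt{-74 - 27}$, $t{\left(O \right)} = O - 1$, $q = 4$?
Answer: $\frac{16 i \sqrt{101}}{3} \approx 53.599 i$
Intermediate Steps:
$t{\left(O \right)} = -1 + O$ ($t{\left(O \right)} = O - 1 = -1 + O$)
$g{\left(y,P \right)} = - \frac{2 y}{3} - \frac{P y}{6}$ ($g{\left(y,P \right)} = - \frac{4 y + y P}{6} = - \frac{4 y + P y}{6} = - \frac{2 y}{3} - \frac{P y}{6}$)
$a = - 2 i \sqrt{101}$ ($a = - 2 \sqrt{-74 - 27} = - 2 \sqrt{-101} = - 2 i \sqrt{101} \approx - 20.1 i$)
$g{\left(4,t{\left(1 \right)} \right)} a = \left(- \frac{1}{6}\right) 4 \left(4 + \left(-1 + 1\right)\right) \left(- 2 i \sqrt{101}\right) = \left(- \frac{1}{6}\right) 4 \left(4 + 0\right) \left(- 2 i \sqrt{101}\right) = \left(- \frac{1}{6}\right) 4 \cdot 4 \left(- 2 i \sqrt{101}\right) = - \frac{8 \left(- 2 i \sqrt{101}\right)}{3} = \frac{16 i \sqrt{101}}{3}$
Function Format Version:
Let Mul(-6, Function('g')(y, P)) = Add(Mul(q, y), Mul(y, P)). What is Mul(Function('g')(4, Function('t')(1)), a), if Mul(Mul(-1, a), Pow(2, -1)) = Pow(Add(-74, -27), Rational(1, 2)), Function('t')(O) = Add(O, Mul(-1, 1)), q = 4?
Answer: Mul(Rational(16, 3), I, Pow(101, Rational(1, 2))) ≈ Mul(53.599, I)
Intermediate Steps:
Function('t')(O) = Add(-1, O) (Function('t')(O) = Add(O, -1) = Add(-1, O))
Function('g')(y, P) = Add(Mul(Rational(-2, 3), y), Mul(Rational(-1, 6), P, y)) (Function('g')(y, P) = Mul(Rational(-1, 6), Add(Mul(4, y), Mul(y, P))) = Mul(Rational(-1, 6), Add(Mul(4, y), Mul(P, y))) = Add(Mul(Rational(-2, 3), y), Mul(Rational(-1, 6), P, y)))
a = Mul(-2, I, Pow(101, Rational(1, 2))) (a = Mul(-2, Pow(Add(-74, -27), Rational(1, 2))) = Mul(-2, Pow(-101, Rational(1, 2))) = Mul(-2, Mul(I, Pow(101, Rational(1, 2)))) = Mul(-2, I, Pow(101, Rational(1, 2))) ≈ Mul(-20.100, I))
Mul(Function('g')(4, Function('t')(1)), a) = Mul(Mul(Rational(-1, 6), 4, Add(4, Add(-1, 1))), Mul(-2, I, Pow(101, Rational(1, 2)))) = Mul(Mul(Rational(-1, 6), 4, Add(4, 0)), Mul(-2, I, Pow(101, Rational(1, 2)))) = Mul(Mul(Rational(-1, 6), 4, 4), Mul(-2, I, Pow(101, Rational(1, 2)))) = Mul(Rational(-8, 3), Mul(-2, I, Pow(101, Rational(1, 2)))) = Mul(Rational(16, 3), I, Pow(101, Rational(1, 2)))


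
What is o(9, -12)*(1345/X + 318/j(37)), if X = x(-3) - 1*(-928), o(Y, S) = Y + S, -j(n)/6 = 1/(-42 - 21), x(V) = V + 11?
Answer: -3126649/312 ≈ -10021.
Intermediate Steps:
x(V) = 11 + V
j(n) = 2/21 (j(n) = -6/(-42 - 21) = -6/(-63) = -6*(-1/63) = 2/21)
o(Y, S) = S + Y
X = 936 (X = (11 - 3) - 1*(-928) = 8 + 928 = 936)
o(9, -12)*(1345/X + 318/j(37)) = (-12 + 9)*(1345/936 + 318/(2/21)) = -3*(1345*(1/936) + 318*(21/2)) = -3*(1345/936 + 3339) = -3*3126649/936 = -3126649/312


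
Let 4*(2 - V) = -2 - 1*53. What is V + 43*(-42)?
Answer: -7161/4 ≈ -1790.3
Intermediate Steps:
V = 63/4 (V = 2 - (-2 - 1*53)/4 = 2 - (-2 - 53)/4 = 2 - ¼*(-55) = 2 + 55/4 = 63/4 ≈ 15.750)
V + 43*(-42) = 63/4 + 43*(-42) = 63/4 - 1806 = -7161/4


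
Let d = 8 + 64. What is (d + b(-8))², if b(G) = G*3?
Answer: 2304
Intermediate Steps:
b(G) = 3*G
d = 72
(d + b(-8))² = (72 + 3*(-8))² = (72 - 24)² = 48² = 2304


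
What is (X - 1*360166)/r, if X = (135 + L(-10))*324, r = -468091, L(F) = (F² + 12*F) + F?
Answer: 326146/468091 ≈ 0.69676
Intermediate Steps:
L(F) = F² + 13*F
X = 34020 (X = (135 - 10*(13 - 10))*324 = (135 - 10*3)*324 = (135 - 30)*324 = 105*324 = 34020)
(X - 1*360166)/r = (34020 - 1*360166)/(-468091) = (34020 - 360166)*(-1/468091) = -326146*(-1/468091) = 326146/468091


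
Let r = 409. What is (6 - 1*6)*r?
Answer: 0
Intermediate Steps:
(6 - 1*6)*r = (6 - 1*6)*409 = (6 - 6)*409 = 0*409 = 0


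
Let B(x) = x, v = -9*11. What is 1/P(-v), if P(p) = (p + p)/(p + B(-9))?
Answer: 5/11 ≈ 0.45455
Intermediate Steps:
v = -99
P(p) = 2*p/(-9 + p) (P(p) = (p + p)/(p - 9) = (2*p)/(-9 + p) = 2*p/(-9 + p))
1/P(-v) = 1/(2*(-1*(-99))/(-9 - 1*(-99))) = 1/(2*99/(-9 + 99)) = 1/(2*99/90) = 1/(2*99*(1/90)) = 1/(11/5) = 5/11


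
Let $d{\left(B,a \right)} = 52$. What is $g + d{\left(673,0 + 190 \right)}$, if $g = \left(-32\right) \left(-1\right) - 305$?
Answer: $-221$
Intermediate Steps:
$g = -273$ ($g = 32 - 305 = -273$)
$g + d{\left(673,0 + 190 \right)} = -273 + 52 = -221$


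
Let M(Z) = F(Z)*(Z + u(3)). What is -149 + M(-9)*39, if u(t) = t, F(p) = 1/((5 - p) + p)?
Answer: -979/5 ≈ -195.80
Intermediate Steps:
F(p) = ⅕ (F(p) = 1/5 = ⅕)
M(Z) = ⅗ + Z/5 (M(Z) = (Z + 3)/5 = (3 + Z)/5 = ⅗ + Z/5)
-149 + M(-9)*39 = -149 + (⅗ + (⅕)*(-9))*39 = -149 + (⅗ - 9/5)*39 = -149 - 6/5*39 = -149 - 234/5 = -979/5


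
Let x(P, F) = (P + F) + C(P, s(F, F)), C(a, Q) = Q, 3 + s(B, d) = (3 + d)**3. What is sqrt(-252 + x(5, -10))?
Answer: 3*I*sqrt(67) ≈ 24.556*I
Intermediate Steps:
s(B, d) = -3 + (3 + d)**3
x(P, F) = -3 + F + P + (3 + F)**3 (x(P, F) = (P + F) + (-3 + (3 + F)**3) = (F + P) + (-3 + (3 + F)**3) = -3 + F + P + (3 + F)**3)
sqrt(-252 + x(5, -10)) = sqrt(-252 + (-3 - 10 + 5 + (3 - 10)**3)) = sqrt(-252 + (-3 - 10 + 5 + (-7)**3)) = sqrt(-252 + (-3 - 10 + 5 - 343)) = sqrt(-252 - 351) = sqrt(-603) = 3*I*sqrt(67)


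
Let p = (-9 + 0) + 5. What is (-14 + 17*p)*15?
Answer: -1230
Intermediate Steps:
p = -4 (p = -9 + 5 = -4)
(-14 + 17*p)*15 = (-14 + 17*(-4))*15 = (-14 - 68)*15 = -82*15 = -1230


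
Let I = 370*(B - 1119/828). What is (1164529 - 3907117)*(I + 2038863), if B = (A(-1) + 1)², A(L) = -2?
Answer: -128602304917602/23 ≈ -5.5914e+12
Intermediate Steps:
B = 1 (B = (-2 + 1)² = (-1)² = 1)
I = -17945/138 (I = 370*(1 - 1119/828) = 370*(1 - 1119*1/828) = 370*(1 - 373/276) = 370*(-97/276) = -17945/138 ≈ -130.04)
(1164529 - 3907117)*(I + 2038863) = (1164529 - 3907117)*(-17945/138 + 2038863) = -2742588*281345149/138 = -128602304917602/23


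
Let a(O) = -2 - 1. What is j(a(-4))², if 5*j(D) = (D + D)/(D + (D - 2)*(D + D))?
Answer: 4/2025 ≈ 0.0019753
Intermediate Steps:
a(O) = -3
j(D) = 2*D/(5*(D + 2*D*(-2 + D))) (j(D) = ((D + D)/(D + (D - 2)*(D + D)))/5 = ((2*D)/(D + (-2 + D)*(2*D)))/5 = ((2*D)/(D + 2*D*(-2 + D)))/5 = (2*D/(D + 2*D*(-2 + D)))/5 = 2*D/(5*(D + 2*D*(-2 + D))))
j(a(-4))² = (2/(5*(-3 + 2*(-3))))² = (2/(5*(-3 - 6)))² = ((⅖)/(-9))² = ((⅖)*(-⅑))² = (-2/45)² = 4/2025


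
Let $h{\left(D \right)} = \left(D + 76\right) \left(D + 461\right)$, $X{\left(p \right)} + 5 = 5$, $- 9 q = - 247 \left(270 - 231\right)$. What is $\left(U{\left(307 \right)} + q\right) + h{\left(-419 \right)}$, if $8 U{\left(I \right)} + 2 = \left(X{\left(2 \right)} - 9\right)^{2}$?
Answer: $- \frac{319819}{24} \approx -13326.0$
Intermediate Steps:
$q = \frac{3211}{3}$ ($q = - \frac{\left(-247\right) \left(270 - 231\right)}{9} = - \frac{\left(-247\right) 39}{9} = \left(- \frac{1}{9}\right) \left(-9633\right) = \frac{3211}{3} \approx 1070.3$)
$X{\left(p \right)} = 0$ ($X{\left(p \right)} = -5 + 5 = 0$)
$U{\left(I \right)} = \frac{79}{8}$ ($U{\left(I \right)} = - \frac{1}{4} + \frac{\left(0 - 9\right)^{2}}{8} = - \frac{1}{4} + \frac{\left(-9\right)^{2}}{8} = - \frac{1}{4} + \frac{1}{8} \cdot 81 = - \frac{1}{4} + \frac{81}{8} = \frac{79}{8}$)
$h{\left(D \right)} = \left(76 + D\right) \left(461 + D\right)$
$\left(U{\left(307 \right)} + q\right) + h{\left(-419 \right)} = \left(\frac{79}{8} + \frac{3211}{3}\right) + \left(35036 + \left(-419\right)^{2} + 537 \left(-419\right)\right) = \frac{25925}{24} + \left(35036 + 175561 - 225003\right) = \frac{25925}{24} - 14406 = - \frac{319819}{24}$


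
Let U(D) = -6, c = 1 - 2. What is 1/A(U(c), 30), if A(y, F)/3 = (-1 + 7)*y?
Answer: -1/108 ≈ -0.0092593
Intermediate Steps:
c = -1
A(y, F) = 18*y (A(y, F) = 3*((-1 + 7)*y) = 3*(6*y) = 18*y)
1/A(U(c), 30) = 1/(18*(-6)) = 1/(-108) = -1/108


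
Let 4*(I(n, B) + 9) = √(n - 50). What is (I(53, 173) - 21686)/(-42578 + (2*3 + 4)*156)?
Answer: 21695/41018 - √3/164072 ≈ 0.52890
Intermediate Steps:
I(n, B) = -9 + √(-50 + n)/4 (I(n, B) = -9 + √(n - 50)/4 = -9 + √(-50 + n)/4)
(I(53, 173) - 21686)/(-42578 + (2*3 + 4)*156) = ((-9 + √(-50 + 53)/4) - 21686)/(-42578 + (2*3 + 4)*156) = ((-9 + √3/4) - 21686)/(-42578 + (6 + 4)*156) = (-21695 + √3/4)/(-42578 + 10*156) = (-21695 + √3/4)/(-42578 + 1560) = (-21695 + √3/4)/(-41018) = (-21695 + √3/4)*(-1/41018) = 21695/41018 - √3/164072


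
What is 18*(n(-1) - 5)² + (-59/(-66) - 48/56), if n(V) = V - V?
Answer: 207917/462 ≈ 450.04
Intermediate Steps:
n(V) = 0
18*(n(-1) - 5)² + (-59/(-66) - 48/56) = 18*(0 - 5)² + (-59/(-66) - 48/56) = 18*(-5)² + (-59*(-1/66) - 48*1/56) = 18*25 + (59/66 - 6/7) = 450 + 17/462 = 207917/462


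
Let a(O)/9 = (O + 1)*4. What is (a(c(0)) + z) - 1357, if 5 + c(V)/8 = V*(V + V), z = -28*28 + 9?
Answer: -3536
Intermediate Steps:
z = -775 (z = -784 + 9 = -775)
c(V) = -40 + 16*V**2 (c(V) = -40 + 8*(V*(V + V)) = -40 + 8*(V*(2*V)) = -40 + 8*(2*V**2) = -40 + 16*V**2)
a(O) = 36 + 36*O (a(O) = 9*((O + 1)*4) = 9*((1 + O)*4) = 9*(4 + 4*O) = 36 + 36*O)
(a(c(0)) + z) - 1357 = ((36 + 36*(-40 + 16*0**2)) - 775) - 1357 = ((36 + 36*(-40 + 16*0)) - 775) - 1357 = ((36 + 36*(-40 + 0)) - 775) - 1357 = ((36 + 36*(-40)) - 775) - 1357 = ((36 - 1440) - 775) - 1357 = (-1404 - 775) - 1357 = -2179 - 1357 = -3536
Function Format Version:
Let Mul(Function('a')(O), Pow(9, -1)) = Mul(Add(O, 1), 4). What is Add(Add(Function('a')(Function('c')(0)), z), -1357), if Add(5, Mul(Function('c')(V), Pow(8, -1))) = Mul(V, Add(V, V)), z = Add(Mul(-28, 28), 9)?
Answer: -3536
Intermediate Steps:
z = -775 (z = Add(-784, 9) = -775)
Function('c')(V) = Add(-40, Mul(16, Pow(V, 2))) (Function('c')(V) = Add(-40, Mul(8, Mul(V, Add(V, V)))) = Add(-40, Mul(8, Mul(V, Mul(2, V)))) = Add(-40, Mul(8, Mul(2, Pow(V, 2)))) = Add(-40, Mul(16, Pow(V, 2))))
Function('a')(O) = Add(36, Mul(36, O)) (Function('a')(O) = Mul(9, Mul(Add(O, 1), 4)) = Mul(9, Mul(Add(1, O), 4)) = Mul(9, Add(4, Mul(4, O))) = Add(36, Mul(36, O)))
Add(Add(Function('a')(Function('c')(0)), z), -1357) = Add(Add(Add(36, Mul(36, Add(-40, Mul(16, Pow(0, 2))))), -775), -1357) = Add(Add(Add(36, Mul(36, Add(-40, Mul(16, 0)))), -775), -1357) = Add(Add(Add(36, Mul(36, Add(-40, 0))), -775), -1357) = Add(Add(Add(36, Mul(36, -40)), -775), -1357) = Add(Add(Add(36, -1440), -775), -1357) = Add(Add(-1404, -775), -1357) = Add(-2179, -1357) = -3536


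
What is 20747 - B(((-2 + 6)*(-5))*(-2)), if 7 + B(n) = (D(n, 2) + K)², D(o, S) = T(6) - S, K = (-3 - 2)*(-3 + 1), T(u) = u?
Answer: 20558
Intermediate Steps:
K = 10 (K = -5*(-2) = 10)
D(o, S) = 6 - S
B(n) = 189 (B(n) = -7 + ((6 - 1*2) + 10)² = -7 + ((6 - 2) + 10)² = -7 + (4 + 10)² = -7 + 14² = -7 + 196 = 189)
20747 - B(((-2 + 6)*(-5))*(-2)) = 20747 - 1*189 = 20747 - 189 = 20558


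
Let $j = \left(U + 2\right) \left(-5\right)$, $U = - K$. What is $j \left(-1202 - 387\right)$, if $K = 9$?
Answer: $-55615$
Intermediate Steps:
$U = -9$ ($U = \left(-1\right) 9 = -9$)
$j = 35$ ($j = \left(-9 + 2\right) \left(-5\right) = \left(-7\right) \left(-5\right) = 35$)
$j \left(-1202 - 387\right) = 35 \left(-1202 - 387\right) = 35 \left(-1589\right) = -55615$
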